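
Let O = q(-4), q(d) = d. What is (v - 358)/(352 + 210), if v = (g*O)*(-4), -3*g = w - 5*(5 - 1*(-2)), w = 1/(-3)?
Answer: -763/2529 ≈ -0.30170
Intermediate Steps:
w = -⅓ ≈ -0.33333
O = -4
g = 106/9 (g = -(-⅓ - 5*(5 - 1*(-2)))/3 = -(-⅓ - 5*(5 + 2))/3 = -(-⅓ - 5*7)/3 = -(-⅓ - 35)/3 = -⅓*(-106/3) = 106/9 ≈ 11.778)
v = 1696/9 (v = ((106/9)*(-4))*(-4) = -424/9*(-4) = 1696/9 ≈ 188.44)
(v - 358)/(352 + 210) = (1696/9 - 358)/(352 + 210) = -1526/9/562 = -1526/9*1/562 = -763/2529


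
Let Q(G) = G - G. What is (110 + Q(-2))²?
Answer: 12100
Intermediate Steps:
Q(G) = 0
(110 + Q(-2))² = (110 + 0)² = 110² = 12100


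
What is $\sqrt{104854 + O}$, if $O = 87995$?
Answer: $\sqrt{192849} \approx 439.15$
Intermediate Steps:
$\sqrt{104854 + O} = \sqrt{104854 + 87995} = \sqrt{192849}$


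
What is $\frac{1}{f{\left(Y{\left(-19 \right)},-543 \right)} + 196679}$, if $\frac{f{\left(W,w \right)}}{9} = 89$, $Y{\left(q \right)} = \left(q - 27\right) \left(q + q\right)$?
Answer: $\frac{1}{197480} \approx 5.0638 \cdot 10^{-6}$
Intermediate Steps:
$Y{\left(q \right)} = 2 q \left(-27 + q\right)$ ($Y{\left(q \right)} = \left(-27 + q\right) 2 q = 2 q \left(-27 + q\right)$)
$f{\left(W,w \right)} = 801$ ($f{\left(W,w \right)} = 9 \cdot 89 = 801$)
$\frac{1}{f{\left(Y{\left(-19 \right)},-543 \right)} + 196679} = \frac{1}{801 + 196679} = \frac{1}{197480}$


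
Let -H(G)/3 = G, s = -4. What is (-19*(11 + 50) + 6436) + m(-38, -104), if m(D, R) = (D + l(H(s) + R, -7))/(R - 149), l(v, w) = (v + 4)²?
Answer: 1327375/253 ≈ 5246.5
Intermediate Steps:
H(G) = -3*G
l(v, w) = (4 + v)²
m(D, R) = (D + (16 + R)²)/(-149 + R) (m(D, R) = (D + (4 + (-3*(-4) + R))²)/(R - 149) = (D + (4 + (12 + R))²)/(-149 + R) = (D + (16 + R)²)/(-149 + R))
(-19*(11 + 50) + 6436) + m(-38, -104) = (-19*(11 + 50) + 6436) + (-38 + (16 - 104)²)/(-149 - 104) = (-19*61 + 6436) + (-38 + (-88)²)/(-253) = (-1159 + 6436) - (-38 + 7744)/253 = 5277 - 1/253*7706 = 5277 - 7706/253 = 1327375/253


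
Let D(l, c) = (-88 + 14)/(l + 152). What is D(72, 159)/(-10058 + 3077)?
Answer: 37/781872 ≈ 4.7322e-5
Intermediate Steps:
D(l, c) = -74/(152 + l)
D(72, 159)/(-10058 + 3077) = (-74/(152 + 72))/(-10058 + 3077) = -74/224/(-6981) = -74*1/224*(-1/6981) = -37/112*(-1/6981) = 37/781872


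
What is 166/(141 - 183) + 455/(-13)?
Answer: -818/21 ≈ -38.952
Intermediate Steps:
166/(141 - 183) + 455/(-13) = 166/(-42) + 455*(-1/13) = 166*(-1/42) - 35 = -83/21 - 35 = -818/21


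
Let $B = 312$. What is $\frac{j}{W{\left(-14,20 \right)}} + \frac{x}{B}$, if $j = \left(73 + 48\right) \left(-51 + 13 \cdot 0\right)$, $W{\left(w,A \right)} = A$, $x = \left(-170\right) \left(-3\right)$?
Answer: $- \frac{39899}{130} \approx -306.92$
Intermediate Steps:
$x = 510$
$j = -6171$ ($j = 121 \left(-51 + 0\right) = 121 \left(-51\right) = -6171$)
$\frac{j}{W{\left(-14,20 \right)}} + \frac{x}{B} = - \frac{6171}{20} + \frac{510}{312} = \left(-6171\right) \frac{1}{20} + 510 \cdot \frac{1}{312} = - \frac{6171}{20} + \frac{85}{52} = - \frac{39899}{130}$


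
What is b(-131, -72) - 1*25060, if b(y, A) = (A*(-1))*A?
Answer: -30244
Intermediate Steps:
b(y, A) = -A**2 (b(y, A) = (-A)*A = -A**2)
b(-131, -72) - 1*25060 = -1*(-72)**2 - 1*25060 = -1*5184 - 25060 = -5184 - 25060 = -30244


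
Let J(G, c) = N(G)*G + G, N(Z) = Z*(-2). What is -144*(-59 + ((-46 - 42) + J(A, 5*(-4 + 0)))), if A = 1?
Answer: 21312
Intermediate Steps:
N(Z) = -2*Z
J(G, c) = G - 2*G**2 (J(G, c) = (-2*G)*G + G = -2*G**2 + G = G - 2*G**2)
-144*(-59 + ((-46 - 42) + J(A, 5*(-4 + 0)))) = -144*(-59 + ((-46 - 42) + 1*(1 - 2*1))) = -144*(-59 + (-88 + 1*(1 - 2))) = -144*(-59 + (-88 + 1*(-1))) = -144*(-59 + (-88 - 1)) = -144*(-59 - 89) = -144*(-148) = 21312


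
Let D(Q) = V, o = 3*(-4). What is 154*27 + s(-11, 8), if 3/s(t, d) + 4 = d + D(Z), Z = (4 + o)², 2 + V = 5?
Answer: 29109/7 ≈ 4158.4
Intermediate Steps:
V = 3 (V = -2 + 5 = 3)
o = -12
Z = 64 (Z = (4 - 12)² = (-8)² = 64)
D(Q) = 3
s(t, d) = 3/(-1 + d) (s(t, d) = 3/(-4 + (d + 3)) = 3/(-4 + (3 + d)) = 3/(-1 + d))
154*27 + s(-11, 8) = 154*27 + 3/(-1 + 8) = 4158 + 3/7 = 29109/7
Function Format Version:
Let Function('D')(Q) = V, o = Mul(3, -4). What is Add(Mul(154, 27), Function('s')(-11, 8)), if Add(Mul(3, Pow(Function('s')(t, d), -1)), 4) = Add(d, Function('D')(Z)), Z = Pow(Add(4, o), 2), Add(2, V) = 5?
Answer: Rational(29109, 7) ≈ 4158.4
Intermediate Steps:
V = 3 (V = Add(-2, 5) = 3)
o = -12
Z = 64 (Z = Pow(Add(4, -12), 2) = Pow(-8, 2) = 64)
Function('D')(Q) = 3
Function('s')(t, d) = Mul(3, Pow(Add(-1, d), -1)) (Function('s')(t, d) = Mul(3, Pow(Add(-4, Add(d, 3)), -1)) = Mul(3, Pow(Add(-4, Add(3, d)), -1)) = Mul(3, Pow(Add(-1, d), -1)))
Add(Mul(154, 27), Function('s')(-11, 8)) = Add(Mul(154, 27), Mul(3, Pow(Add(-1, 8), -1))) = Add(4158, Mul(3, Pow(7, -1))) = Add(4158, Mul(3, Rational(1, 7))) = Add(4158, Rational(3, 7)) = Rational(29109, 7)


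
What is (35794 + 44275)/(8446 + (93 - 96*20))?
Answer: 80069/6619 ≈ 12.097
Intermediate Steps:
(35794 + 44275)/(8446 + (93 - 96*20)) = 80069/(8446 + (93 - 1920)) = 80069/(8446 - 1827) = 80069/6619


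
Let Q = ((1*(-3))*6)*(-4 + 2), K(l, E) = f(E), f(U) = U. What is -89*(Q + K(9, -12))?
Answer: -2136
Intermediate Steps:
K(l, E) = E
Q = 36 (Q = -3*6*(-2) = -18*(-2) = 36)
-89*(Q + K(9, -12)) = -89*(36 - 12) = -89*24 = -2136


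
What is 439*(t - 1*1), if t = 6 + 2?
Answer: 3073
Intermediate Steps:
t = 8
439*(t - 1*1) = 439*(8 - 1*1) = 439*(8 - 1) = 439*7 = 3073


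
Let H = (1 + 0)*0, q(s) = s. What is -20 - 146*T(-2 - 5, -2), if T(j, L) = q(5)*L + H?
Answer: 1440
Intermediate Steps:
H = 0 (H = 1*0 = 0)
T(j, L) = 5*L (T(j, L) = 5*L + 0 = 5*L)
-20 - 146*T(-2 - 5, -2) = -20 - 730*(-2) = -20 - 146*(-10) = -20 + 1460 = 1440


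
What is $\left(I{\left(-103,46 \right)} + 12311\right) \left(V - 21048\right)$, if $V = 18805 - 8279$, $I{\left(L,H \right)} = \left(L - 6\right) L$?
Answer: $-247666836$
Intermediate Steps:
$I{\left(L,H \right)} = L \left(-6 + L\right)$ ($I{\left(L,H \right)} = \left(-6 + L\right) L = L \left(-6 + L\right)$)
$V = 10526$ ($V = 18805 - 8279 = 10526$)
$\left(I{\left(-103,46 \right)} + 12311\right) \left(V - 21048\right) = \left(- 103 \left(-6 - 103\right) + 12311\right) \left(10526 - 21048\right) = \left(\left(-103\right) \left(-109\right) + 12311\right) \left(-10522\right) = \left(11227 + 12311\right) \left(-10522\right) = 23538 \left(-10522\right) = -247666836$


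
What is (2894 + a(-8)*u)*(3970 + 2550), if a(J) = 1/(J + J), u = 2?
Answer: 18868065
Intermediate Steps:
a(J) = 1/(2*J)
(2894 + a(-8)*u)*(3970 + 2550) = (2894 + ((1/2)/(-8))*2)*(3970 + 2550) = (2894 + ((1/2)*(-1/8))*2)*6520 = (2894 - 1/16*2)*6520 = (2894 - 1/8)*6520 = (23151/8)*6520 = 18868065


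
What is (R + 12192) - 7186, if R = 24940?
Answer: 29946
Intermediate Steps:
(R + 12192) - 7186 = (24940 + 12192) - 7186 = 37132 - 7186 = 29946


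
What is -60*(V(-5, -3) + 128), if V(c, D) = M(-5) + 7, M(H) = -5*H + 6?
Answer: -9960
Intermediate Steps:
M(H) = 6 - 5*H
V(c, D) = 38 (V(c, D) = (6 - 5*(-5)) + 7 = (6 + 25) + 7 = 31 + 7 = 38)
-60*(V(-5, -3) + 128) = -60*(38 + 128) = -60*166 = -9960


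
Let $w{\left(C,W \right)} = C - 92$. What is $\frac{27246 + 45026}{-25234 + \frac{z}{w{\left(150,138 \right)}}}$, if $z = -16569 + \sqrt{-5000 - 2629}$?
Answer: $- \frac{3102209760208}{1095408693755} - \frac{2095888 i \sqrt{7629}}{1095408693755} \approx -2.832 - 0.00016712 i$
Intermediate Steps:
$w{\left(C,W \right)} = -92 + C$ ($w{\left(C,W \right)} = C - 92 = -92 + C$)
$z = -16569 + i \sqrt{7629}$ ($z = -16569 + \sqrt{-7629} = -16569 + i \sqrt{7629} \approx -16569.0 + 87.344 i$)
$\frac{27246 + 45026}{-25234 + \frac{z}{w{\left(150,138 \right)}}} = \frac{27246 + 45026}{-25234 + \frac{-16569 + i \sqrt{7629}}{-92 + 150}} = \frac{72272}{-25234 + \frac{-16569 + i \sqrt{7629}}{58}} = \frac{72272}{-25234 + \left(-16569 + i \sqrt{7629}\right) \frac{1}{58}} = \frac{72272}{-25234 - \left(\frac{16569}{58} - \frac{i \sqrt{7629}}{58}\right)} = \frac{72272}{- \frac{1480141}{58} + \frac{i \sqrt{7629}}{58}}$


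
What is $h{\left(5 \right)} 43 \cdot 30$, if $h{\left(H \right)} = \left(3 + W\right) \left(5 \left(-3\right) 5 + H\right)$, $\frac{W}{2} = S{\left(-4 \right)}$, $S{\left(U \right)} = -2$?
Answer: $90300$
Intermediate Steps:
$W = -4$ ($W = 2 \left(-2\right) = -4$)
$h{\left(H \right)} = 75 - H$ ($h{\left(H \right)} = \left(3 - 4\right) \left(5 \left(-3\right) 5 + H\right) = - (\left(-15\right) 5 + H) = - (-75 + H) = 75 - H$)
$h{\left(5 \right)} 43 \cdot 30 = \left(75 - 5\right) 43 \cdot 30 = 70 \cdot 43 \cdot 30 = 3010 \cdot 30 = 90300$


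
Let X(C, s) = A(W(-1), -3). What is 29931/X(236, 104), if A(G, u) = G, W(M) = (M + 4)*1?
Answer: 9977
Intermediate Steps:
W(M) = 4 + M (W(M) = (4 + M)*1 = 4 + M)
X(C, s) = 3 (X(C, s) = 4 - 1 = 3)
29931/X(236, 104) = 29931/3 = 29931*(⅓) = 9977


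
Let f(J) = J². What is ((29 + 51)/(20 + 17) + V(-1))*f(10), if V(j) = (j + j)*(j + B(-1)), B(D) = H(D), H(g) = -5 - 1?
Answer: 59800/37 ≈ 1616.2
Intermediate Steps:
H(g) = -6
B(D) = -6
V(j) = 2*j*(-6 + j) (V(j) = (j + j)*(j - 6) = (2*j)*(-6 + j) = 2*j*(-6 + j))
((29 + 51)/(20 + 17) + V(-1))*f(10) = ((29 + 51)/(20 + 17) + 2*(-1)*(-6 - 1))*10² = (80/37 + 2*(-1)*(-7))*100 = (80*(1/37) + 14)*100 = (80/37 + 14)*100 = (598/37)*100 = 59800/37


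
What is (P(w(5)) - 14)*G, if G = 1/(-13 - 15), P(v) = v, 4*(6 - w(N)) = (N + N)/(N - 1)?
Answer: 69/224 ≈ 0.30804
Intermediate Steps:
w(N) = 6 - N/(2*(-1 + N)) (w(N) = 6 - (N + N)/(4*(N - 1)) = 6 - 2*N/(4*(-1 + N)) = 6 - N/(2*(-1 + N)))
G = -1/28 (G = 1/(-28) = -1/28 ≈ -0.035714)
(P(w(5)) - 14)*G = ((-12 + 11*5)/(2*(-1 + 5)) - 14)*(-1/28) = ((½)*(-12 + 55)/4 - 14)*(-1/28) = ((½)*(¼)*43 - 14)*(-1/28) = (43/8 - 14)*(-1/28) = -69/8*(-1/28) = 69/224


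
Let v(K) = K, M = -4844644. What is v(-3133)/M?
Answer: 3133/4844644 ≈ 0.00064669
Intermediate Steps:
v(-3133)/M = -3133/(-4844644) = -3133*(-1/4844644) = 3133/4844644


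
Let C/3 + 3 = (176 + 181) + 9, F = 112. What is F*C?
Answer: 121968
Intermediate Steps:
C = 1089 (C = -9 + 3*((176 + 181) + 9) = -9 + 3*(357 + 9) = -9 + 3*366 = -9 + 1098 = 1089)
F*C = 112*1089 = 121968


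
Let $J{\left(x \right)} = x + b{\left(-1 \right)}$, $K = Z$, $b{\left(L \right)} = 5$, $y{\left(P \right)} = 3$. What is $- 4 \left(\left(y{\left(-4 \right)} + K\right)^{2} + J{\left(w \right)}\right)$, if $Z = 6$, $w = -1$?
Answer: $-340$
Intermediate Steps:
$K = 6$
$J{\left(x \right)} = 5 + x$ ($J{\left(x \right)} = x + 5 = 5 + x$)
$- 4 \left(\left(y{\left(-4 \right)} + K\right)^{2} + J{\left(w \right)}\right) = - 4 \left(\left(3 + 6\right)^{2} + \left(5 - 1\right)\right) = - 4 \left(9^{2} + 4\right) = - 4 \left(81 + 4\right) = \left(-4\right) 85 = -340$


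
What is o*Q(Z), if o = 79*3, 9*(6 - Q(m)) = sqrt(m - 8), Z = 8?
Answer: 1422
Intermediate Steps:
Q(m) = 6 - sqrt(-8 + m)/9 (Q(m) = 6 - sqrt(m - 8)/9 = 6 - sqrt(-8 + m)/9)
o = 237
o*Q(Z) = 237*(6 - sqrt(-8 + 8)/9) = 237*(6 - sqrt(0)/9) = 237*(6 - 1/9*0) = 237*(6 + 0) = 237*6 = 1422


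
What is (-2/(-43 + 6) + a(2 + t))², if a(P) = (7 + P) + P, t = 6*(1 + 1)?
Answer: 1682209/1369 ≈ 1228.8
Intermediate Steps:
t = 12 (t = 6*2 = 12)
a(P) = 7 + 2*P
(-2/(-43 + 6) + a(2 + t))² = (-2/(-43 + 6) + (7 + 2*(2 + 12)))² = (-2/(-37) + (7 + 2*14))² = (-2*(-1/37) + (7 + 28))² = (2/37 + 35)² = (1297/37)² = 1682209/1369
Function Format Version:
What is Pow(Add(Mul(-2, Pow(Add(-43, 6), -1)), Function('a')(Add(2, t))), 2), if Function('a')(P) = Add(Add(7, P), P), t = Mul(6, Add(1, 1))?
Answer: Rational(1682209, 1369) ≈ 1228.8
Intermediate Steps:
t = 12 (t = Mul(6, 2) = 12)
Function('a')(P) = Add(7, Mul(2, P))
Pow(Add(Mul(-2, Pow(Add(-43, 6), -1)), Function('a')(Add(2, t))), 2) = Pow(Add(Mul(-2, Pow(Add(-43, 6), -1)), Add(7, Mul(2, Add(2, 12)))), 2) = Pow(Add(Mul(-2, Pow(-37, -1)), Add(7, Mul(2, 14))), 2) = Pow(Add(Mul(-2, Rational(-1, 37)), Add(7, 28)), 2) = Pow(Add(Rational(2, 37), 35), 2) = Pow(Rational(1297, 37), 2) = Rational(1682209, 1369)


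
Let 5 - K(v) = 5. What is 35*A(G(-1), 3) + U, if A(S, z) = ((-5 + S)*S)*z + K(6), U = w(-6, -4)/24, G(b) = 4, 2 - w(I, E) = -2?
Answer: -2519/6 ≈ -419.83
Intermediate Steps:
w(I, E) = 4 (w(I, E) = 2 - 1*(-2) = 2 + 2 = 4)
K(v) = 0 (K(v) = 5 - 1*5 = 5 - 5 = 0)
U = 1/6 (U = 4/24 = 4*(1/24) = 1/6 ≈ 0.16667)
A(S, z) = S*z*(-5 + S) (A(S, z) = ((-5 + S)*S)*z + 0 = (S*(-5 + S))*z + 0 = S*z*(-5 + S) + 0 = S*z*(-5 + S))
35*A(G(-1), 3) + U = 35*(4*3*(-5 + 4)) + 1/6 = 35*(4*3*(-1)) + 1/6 = 35*(-12) + 1/6 = -420 + 1/6 = -2519/6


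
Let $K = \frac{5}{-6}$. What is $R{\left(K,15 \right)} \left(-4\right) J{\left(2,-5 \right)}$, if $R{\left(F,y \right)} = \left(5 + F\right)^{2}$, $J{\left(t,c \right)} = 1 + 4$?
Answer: $- \frac{3125}{9} \approx -347.22$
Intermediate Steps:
$J{\left(t,c \right)} = 5$
$K = - \frac{5}{6}$ ($K = 5 \left(- \frac{1}{6}\right) = - \frac{5}{6} \approx -0.83333$)
$R{\left(K,15 \right)} \left(-4\right) J{\left(2,-5 \right)} = \left(5 - \frac{5}{6}\right)^{2} \left(-4\right) 5 = \left(\frac{25}{6}\right)^{2} \left(-4\right) 5 = \frac{625}{36} \left(-4\right) 5 = \left(- \frac{625}{9}\right) 5 = - \frac{3125}{9}$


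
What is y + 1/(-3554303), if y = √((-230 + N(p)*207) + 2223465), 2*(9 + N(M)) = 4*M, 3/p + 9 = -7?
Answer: -1/3554303 + √35540710/4 ≈ 1490.4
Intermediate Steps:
p = -3/16 (p = 3/(-9 - 7) = 3/(-16) = 3*(-1/16) = -3/16 ≈ -0.18750)
N(M) = -9 + 2*M (N(M) = -9 + (4*M)/2 = -9 + 2*M)
y = √35540710/4 (y = √((-230 + (-9 + 2*(-3/16))*207) + 2223465) = √((-230 + (-9 - 3/8)*207) + 2223465) = √((-230 - 75/8*207) + 2223465) = √((-230 - 15525/8) + 2223465) = √(-17365/8 + 2223465) = √(17770355/8) = √35540710/4 ≈ 1490.4)
y + 1/(-3554303) = √35540710/4 + 1/(-3554303) = √35540710/4 - 1/3554303 = -1/3554303 + √35540710/4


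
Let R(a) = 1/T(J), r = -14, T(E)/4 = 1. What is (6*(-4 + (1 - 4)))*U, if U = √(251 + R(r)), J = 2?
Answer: -21*√1005 ≈ -665.74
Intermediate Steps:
T(E) = 4 (T(E) = 4*1 = 4)
R(a) = ¼ (R(a) = 1/4 = ¼)
U = √1005/2 (U = √(251 + ¼) = √(1005/4) = √1005/2 ≈ 15.851)
(6*(-4 + (1 - 4)))*U = (6*(-4 + (1 - 4)))*(√1005/2) = (6*(-4 - 3))*(√1005/2) = (6*(-7))*(√1005/2) = -21*√1005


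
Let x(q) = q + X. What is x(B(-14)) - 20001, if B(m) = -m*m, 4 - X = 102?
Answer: -20295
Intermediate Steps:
X = -98 (X = 4 - 1*102 = 4 - 102 = -98)
B(m) = -m²
x(q) = -98 + q (x(q) = q - 98 = -98 + q)
x(B(-14)) - 20001 = (-98 - 1*(-14)²) - 20001 = (-98 - 1*196) - 20001 = (-98 - 196) - 20001 = -294 - 20001 = -20295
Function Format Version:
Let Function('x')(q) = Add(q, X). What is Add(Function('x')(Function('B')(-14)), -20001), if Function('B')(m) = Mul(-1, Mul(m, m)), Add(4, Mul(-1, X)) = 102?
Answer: -20295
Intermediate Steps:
X = -98 (X = Add(4, Mul(-1, 102)) = Add(4, -102) = -98)
Function('B')(m) = Mul(-1, Pow(m, 2))
Function('x')(q) = Add(-98, q) (Function('x')(q) = Add(q, -98) = Add(-98, q))
Add(Function('x')(Function('B')(-14)), -20001) = Add(Add(-98, Mul(-1, Pow(-14, 2))), -20001) = Add(Add(-98, Mul(-1, 196)), -20001) = Add(Add(-98, -196), -20001) = Add(-294, -20001) = -20295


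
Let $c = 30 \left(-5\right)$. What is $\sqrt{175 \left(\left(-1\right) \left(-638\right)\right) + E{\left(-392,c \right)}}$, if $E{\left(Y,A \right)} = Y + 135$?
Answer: $3 \sqrt{12377} \approx 333.76$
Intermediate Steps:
$c = -150$
$E{\left(Y,A \right)} = 135 + Y$
$\sqrt{175 \left(\left(-1\right) \left(-638\right)\right) + E{\left(-392,c \right)}} = \sqrt{175 \left(\left(-1\right) \left(-638\right)\right) + \left(135 - 392\right)} = \sqrt{175 \cdot 638 - 257} = \sqrt{111650 - 257} = \sqrt{111393} = 3 \sqrt{12377}$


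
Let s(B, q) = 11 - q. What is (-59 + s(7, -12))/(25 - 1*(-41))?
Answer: -6/11 ≈ -0.54545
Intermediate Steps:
(-59 + s(7, -12))/(25 - 1*(-41)) = (-59 + (11 - 1*(-12)))/(25 - 1*(-41)) = (-59 + (11 + 12))/(25 + 41) = (-59 + 23)/66 = -36*1/66 = -6/11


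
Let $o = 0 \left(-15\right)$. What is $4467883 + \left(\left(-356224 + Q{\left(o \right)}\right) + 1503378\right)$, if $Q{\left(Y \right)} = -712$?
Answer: $5614325$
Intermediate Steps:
$o = 0$
$4467883 + \left(\left(-356224 + Q{\left(o \right)}\right) + 1503378\right) = 4467883 + \left(\left(-356224 - 712\right) + 1503378\right) = 4467883 + \left(-356936 + 1503378\right) = 4467883 + 1146442 = 5614325$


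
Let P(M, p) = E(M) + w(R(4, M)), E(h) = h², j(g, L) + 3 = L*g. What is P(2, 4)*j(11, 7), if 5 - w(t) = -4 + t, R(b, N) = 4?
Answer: 666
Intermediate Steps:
j(g, L) = -3 + L*g
w(t) = 9 - t (w(t) = 5 - (-4 + t) = 5 + (4 - t) = 9 - t)
P(M, p) = 5 + M² (P(M, p) = M² + (9 - 1*4) = M² + (9 - 4) = M² + 5 = 5 + M²)
P(2, 4)*j(11, 7) = (5 + 2²)*(-3 + 7*11) = (5 + 4)*(-3 + 77) = 9*74 = 666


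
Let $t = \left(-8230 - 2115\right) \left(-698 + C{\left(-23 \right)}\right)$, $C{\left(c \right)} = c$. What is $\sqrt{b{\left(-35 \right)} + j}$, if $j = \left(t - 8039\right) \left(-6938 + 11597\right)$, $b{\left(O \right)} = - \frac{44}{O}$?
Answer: $\frac{\sqrt{42523228087690}}{35} \approx 1.8631 \cdot 10^{5}$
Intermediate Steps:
$t = 7458745$ ($t = \left(-8230 - 2115\right) \left(-698 - 23\right) = \left(-10345\right) \left(-721\right) = 7458745$)
$j = 34712839254$ ($j = \left(7458745 - 8039\right) \left(-6938 + 11597\right) = 7450706 \cdot 4659 = 34712839254$)
$\sqrt{b{\left(-35 \right)} + j} = \sqrt{- \frac{44}{-35} + 34712839254} = \sqrt{\left(-44\right) \left(- \frac{1}{35}\right) + 34712839254} = \sqrt{\frac{44}{35} + 34712839254} = \sqrt{\frac{1214949373934}{35}} = \frac{\sqrt{42523228087690}}{35}$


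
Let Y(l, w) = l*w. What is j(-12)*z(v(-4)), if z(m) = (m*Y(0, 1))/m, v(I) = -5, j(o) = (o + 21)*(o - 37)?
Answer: 0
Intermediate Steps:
j(o) = (-37 + o)*(21 + o) (j(o) = (21 + o)*(-37 + o) = (-37 + o)*(21 + o))
z(m) = 0 (z(m) = (m*(0*1))/m = (m*0)/m = 0/m = 0)
j(-12)*z(v(-4)) = (-777 + (-12)**2 - 16*(-12))*0 = (-777 + 144 + 192)*0 = -441*0 = 0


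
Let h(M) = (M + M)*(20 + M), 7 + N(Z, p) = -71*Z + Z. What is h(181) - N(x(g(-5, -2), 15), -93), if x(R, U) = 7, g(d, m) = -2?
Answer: 73259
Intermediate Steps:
N(Z, p) = -7 - 70*Z (N(Z, p) = -7 + (-71*Z + Z) = -7 - 70*Z)
h(M) = 2*M*(20 + M) (h(M) = (2*M)*(20 + M) = 2*M*(20 + M))
h(181) - N(x(g(-5, -2), 15), -93) = 2*181*(20 + 181) - (-7 - 70*7) = 2*181*201 - (-7 - 490) = 72762 - 1*(-497) = 72762 + 497 = 73259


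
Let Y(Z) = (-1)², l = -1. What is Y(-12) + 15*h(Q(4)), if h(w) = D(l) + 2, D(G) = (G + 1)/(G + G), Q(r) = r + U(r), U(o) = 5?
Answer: 31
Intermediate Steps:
Q(r) = 5 + r (Q(r) = r + 5 = 5 + r)
D(G) = (1 + G)/(2*G) (D(G) = (1 + G)/((2*G)) = (1 + G)*(1/(2*G)) = (1 + G)/(2*G))
Y(Z) = 1
h(w) = 2 (h(w) = (½)*(1 - 1)/(-1) + 2 = (½)*(-1)*0 + 2 = 0 + 2 = 2)
Y(-12) + 15*h(Q(4)) = 1 + 15*2 = 1 + 30 = 31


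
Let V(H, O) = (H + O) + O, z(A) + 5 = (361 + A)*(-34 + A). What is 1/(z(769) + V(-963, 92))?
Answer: 1/829766 ≈ 1.2052e-6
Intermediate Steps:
z(A) = -5 + (-34 + A)*(361 + A) (z(A) = -5 + (361 + A)*(-34 + A) = -5 + (-34 + A)*(361 + A))
V(H, O) = H + 2*O
1/(z(769) + V(-963, 92)) = 1/((-12279 + 769² + 327*769) + (-963 + 2*92)) = 1/((-12279 + 591361 + 251463) + (-963 + 184)) = 1/(830545 - 779) = 1/829766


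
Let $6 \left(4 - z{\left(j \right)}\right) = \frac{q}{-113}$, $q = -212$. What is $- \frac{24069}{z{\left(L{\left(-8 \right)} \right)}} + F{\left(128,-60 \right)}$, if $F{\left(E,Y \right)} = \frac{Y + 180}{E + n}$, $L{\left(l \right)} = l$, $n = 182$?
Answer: $- \frac{252926121}{38750} \approx -6527.1$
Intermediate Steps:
$z{\left(j \right)} = \frac{1250}{339}$ ($z{\left(j \right)} = 4 - \frac{\left(-212\right) \frac{1}{-113}}{6} = 4 - \frac{\left(-212\right) \left(- \frac{1}{113}\right)}{6} = 4 - \frac{106}{339} = \frac{1250}{339}$)
$F{\left(E,Y \right)} = \frac{180 + Y}{182 + E}$ ($F{\left(E,Y \right)} = \frac{Y + 180}{E + 182} = \frac{180 + Y}{182 + E}$)
$- \frac{24069}{z{\left(L{\left(-8 \right)} \right)}} + F{\left(128,-60 \right)} = - \frac{24069}{\frac{1250}{339}} + \frac{180 - 60}{182 + 128} = \left(-24069\right) \frac{339}{1250} + \frac{1}{310} \cdot 120 = - \frac{8159391}{1250} + \frac{1}{310} \cdot 120 = - \frac{8159391}{1250} + \frac{12}{31} = - \frac{252926121}{38750}$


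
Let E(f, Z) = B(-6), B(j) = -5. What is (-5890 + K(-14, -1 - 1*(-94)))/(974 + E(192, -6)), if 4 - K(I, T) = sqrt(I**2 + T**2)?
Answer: -1962/323 - sqrt(8845)/969 ≈ -6.1714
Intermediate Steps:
E(f, Z) = -5
K(I, T) = 4 - sqrt(I**2 + T**2)
(-5890 + K(-14, -1 - 1*(-94)))/(974 + E(192, -6)) = (-5890 + (4 - sqrt((-14)**2 + (-1 - 1*(-94))**2)))/(974 - 5) = (-5890 + (4 - sqrt(196 + (-1 + 94)**2)))/969 = (-5890 + (4 - sqrt(196 + 93**2)))*(1/969) = (-5890 + (4 - sqrt(196 + 8649)))*(1/969) = (-5890 + (4 - sqrt(8845)))*(1/969) = (-5886 - sqrt(8845))*(1/969) = -1962/323 - sqrt(8845)/969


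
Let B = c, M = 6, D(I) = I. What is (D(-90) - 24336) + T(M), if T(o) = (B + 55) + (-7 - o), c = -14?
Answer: -24398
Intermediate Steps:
B = -14
T(o) = 34 - o (T(o) = (-14 + 55) + (-7 - o) = 41 + (-7 - o) = 34 - o)
(D(-90) - 24336) + T(M) = (-90 - 24336) + (34 - 1*6) = -24426 + (34 - 6) = -24426 + 28 = -24398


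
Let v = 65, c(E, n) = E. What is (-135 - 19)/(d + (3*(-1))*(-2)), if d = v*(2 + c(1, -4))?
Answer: -154/201 ≈ -0.76617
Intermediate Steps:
d = 195 (d = 65*(2 + 1) = 65*3 = 195)
(-135 - 19)/(d + (3*(-1))*(-2)) = (-135 - 19)/(195 + (3*(-1))*(-2)) = -154/(195 - 3*(-2)) = -154/(195 + 6) = -154/201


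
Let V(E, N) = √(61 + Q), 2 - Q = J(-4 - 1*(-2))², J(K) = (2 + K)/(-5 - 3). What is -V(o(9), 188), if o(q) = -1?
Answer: -3*√7 ≈ -7.9373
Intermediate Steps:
J(K) = -¼ - K/8 (J(K) = (2 + K)/(-8) = (2 + K)*(-⅛) = -¼ - K/8)
Q = 2 (Q = 2 - (-¼ - (-4 - 1*(-2))/8)² = 2 - (-¼ - (-4 + 2)/8)² = 2 - (-¼ - ⅛*(-2))² = 2 - (-¼ + ¼)² = 2 - 1*0² = 2 - 1*0 = 2 + 0 = 2)
V(E, N) = 3*√7 (V(E, N) = √(61 + 2) = √63 = 3*√7)
-V(o(9), 188) = -3*√7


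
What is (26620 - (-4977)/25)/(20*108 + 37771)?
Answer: 670477/998275 ≈ 0.67164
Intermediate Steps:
(26620 - (-4977)/25)/(20*108 + 37771) = (26620 - (-4977)/25)/(2160 + 37771) = (26620 - 63*(-79/25))/39931 = (26620 + 4977/25)*(1/39931) = (670477/25)*(1/39931) = 670477/998275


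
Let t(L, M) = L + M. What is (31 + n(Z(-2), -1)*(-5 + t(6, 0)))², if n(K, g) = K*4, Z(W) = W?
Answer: 529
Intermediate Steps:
n(K, g) = 4*K
(31 + n(Z(-2), -1)*(-5 + t(6, 0)))² = (31 + (4*(-2))*(-5 + (6 + 0)))² = (31 - 8*(-5 + 6))² = (31 - 8*1)² = (31 - 8)² = 23² = 529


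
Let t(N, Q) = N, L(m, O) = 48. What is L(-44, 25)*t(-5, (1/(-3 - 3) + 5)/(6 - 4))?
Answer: -240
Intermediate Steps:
L(-44, 25)*t(-5, (1/(-3 - 3) + 5)/(6 - 4)) = 48*(-5) = -240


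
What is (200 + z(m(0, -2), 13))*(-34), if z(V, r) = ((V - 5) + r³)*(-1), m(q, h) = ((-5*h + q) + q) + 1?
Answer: 68102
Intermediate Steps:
m(q, h) = 1 - 5*h + 2*q (m(q, h) = ((q - 5*h) + q) + 1 = (-5*h + 2*q) + 1 = 1 - 5*h + 2*q)
z(V, r) = 5 - V - r³ (z(V, r) = ((-5 + V) + r³)*(-1) = (-5 + V + r³)*(-1) = 5 - V - r³)
(200 + z(m(0, -2), 13))*(-34) = (200 + (5 - (1 - 5*(-2) + 2*0) - 1*13³))*(-34) = (200 + (5 - (1 + 10 + 0) - 1*2197))*(-34) = (200 + (5 - 1*11 - 2197))*(-34) = (200 + (5 - 11 - 2197))*(-34) = (200 - 2203)*(-34) = -2003*(-34) = 68102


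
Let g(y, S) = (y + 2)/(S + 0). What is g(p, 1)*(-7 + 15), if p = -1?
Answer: 8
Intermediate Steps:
g(y, S) = (2 + y)/S
g(p, 1)*(-7 + 15) = ((2 - 1)/1)*(-7 + 15) = (1*1)*8 = 1*8 = 8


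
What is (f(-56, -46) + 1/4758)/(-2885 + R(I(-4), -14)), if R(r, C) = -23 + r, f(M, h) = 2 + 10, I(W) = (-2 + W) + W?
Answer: -57097/13883844 ≈ -0.0041125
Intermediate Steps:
I(W) = -2 + 2*W
f(M, h) = 12
(f(-56, -46) + 1/4758)/(-2885 + R(I(-4), -14)) = (12 + 1/4758)/(-2885 + (-23 + (-2 + 2*(-4)))) = (12 + 1/4758)/(-2885 + (-23 + (-2 - 8))) = 57097/(4758*(-2885 + (-23 - 10))) = 57097/(4758*(-2885 - 33)) = (57097/4758)/(-2918) = (57097/4758)*(-1/2918) = -57097/13883844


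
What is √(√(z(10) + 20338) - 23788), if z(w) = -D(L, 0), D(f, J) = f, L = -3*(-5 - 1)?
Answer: 2*√(-5947 + √1270) ≈ 153.77*I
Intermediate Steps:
L = 18 (L = -3*(-6) = 18)
z(w) = -18 (z(w) = -1*18 = -18)
√(√(z(10) + 20338) - 23788) = √(√(-18 + 20338) - 23788) = √(√20320 - 23788) = √(4*√1270 - 23788) = √(-23788 + 4*√1270)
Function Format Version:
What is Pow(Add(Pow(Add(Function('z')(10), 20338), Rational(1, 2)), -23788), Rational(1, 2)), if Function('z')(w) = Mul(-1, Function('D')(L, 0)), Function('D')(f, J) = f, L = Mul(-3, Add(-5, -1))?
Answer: Mul(2, Pow(Add(-5947, Pow(1270, Rational(1, 2))), Rational(1, 2))) ≈ Mul(153.77, I)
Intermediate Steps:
L = 18 (L = Mul(-3, -6) = 18)
Function('z')(w) = -18 (Function('z')(w) = Mul(-1, 18) = -18)
Pow(Add(Pow(Add(Function('z')(10), 20338), Rational(1, 2)), -23788), Rational(1, 2)) = Pow(Add(Pow(Add(-18, 20338), Rational(1, 2)), -23788), Rational(1, 2)) = Pow(Add(Pow(20320, Rational(1, 2)), -23788), Rational(1, 2)) = Pow(Add(Mul(4, Pow(1270, Rational(1, 2))), -23788), Rational(1, 2)) = Pow(Add(-23788, Mul(4, Pow(1270, Rational(1, 2)))), Rational(1, 2))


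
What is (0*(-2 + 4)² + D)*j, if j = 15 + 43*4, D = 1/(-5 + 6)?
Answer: 187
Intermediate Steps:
D = 1 (D = 1/1 = 1)
j = 187 (j = 15 + 172 = 187)
(0*(-2 + 4)² + D)*j = (0*(-2 + 4)² + 1)*187 = (0*2² + 1)*187 = (0*4 + 1)*187 = (0 + 1)*187 = 1*187 = 187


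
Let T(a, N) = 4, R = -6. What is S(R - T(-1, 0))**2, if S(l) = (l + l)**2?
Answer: 160000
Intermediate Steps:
S(l) = 4*l**2 (S(l) = (2*l)**2 = 4*l**2)
S(R - T(-1, 0))**2 = (4*(-6 - 1*4)**2)**2 = (4*(-6 - 4)**2)**2 = (4*(-10)**2)**2 = (4*100)**2 = 400**2 = 160000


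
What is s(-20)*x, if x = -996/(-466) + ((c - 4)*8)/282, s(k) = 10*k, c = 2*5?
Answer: -5054000/10951 ≈ -461.51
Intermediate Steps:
c = 10
x = 25270/10951 (x = -996/(-466) + ((10 - 4)*8)/282 = -996*(-1/466) + (6*8)*(1/282) = 498/233 + 48*(1/282) = 498/233 + 8/47 = 25270/10951 ≈ 2.3076)
s(-20)*x = (10*(-20))*(25270/10951) = -200*25270/10951 = -5054000/10951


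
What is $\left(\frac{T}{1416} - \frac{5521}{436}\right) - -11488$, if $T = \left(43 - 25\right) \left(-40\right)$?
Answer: $\frac{295178493}{25724} \approx 11475.0$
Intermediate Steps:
$T = -720$ ($T = 18 \left(-40\right) = -720$)
$\left(\frac{T}{1416} - \frac{5521}{436}\right) - -11488 = \left(- \frac{720}{1416} - \frac{5521}{436}\right) - -11488 = \left(\left(-720\right) \frac{1}{1416} - \frac{5521}{436}\right) + 11488 = \left(- \frac{30}{59} - \frac{5521}{436}\right) + 11488 = - \frac{338819}{25724} + 11488 = \frac{295178493}{25724}$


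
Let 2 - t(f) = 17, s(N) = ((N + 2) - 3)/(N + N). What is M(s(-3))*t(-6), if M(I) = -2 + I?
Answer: 20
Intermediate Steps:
s(N) = (-1 + N)/(2*N) (s(N) = ((2 + N) - 3)/((2*N)) = (-1 + N)*(1/(2*N)) = (-1 + N)/(2*N))
t(f) = -15 (t(f) = 2 - 1*17 = 2 - 17 = -15)
M(s(-3))*t(-6) = (-2 + (½)*(-1 - 3)/(-3))*(-15) = (-2 + (½)*(-⅓)*(-4))*(-15) = (-2 + ⅔)*(-15) = -4/3*(-15) = 20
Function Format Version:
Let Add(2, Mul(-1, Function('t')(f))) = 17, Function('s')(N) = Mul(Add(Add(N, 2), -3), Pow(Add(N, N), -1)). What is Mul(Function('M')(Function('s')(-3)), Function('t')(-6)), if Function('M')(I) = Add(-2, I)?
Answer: 20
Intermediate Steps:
Function('s')(N) = Mul(Rational(1, 2), Pow(N, -1), Add(-1, N)) (Function('s')(N) = Mul(Add(Add(2, N), -3), Pow(Mul(2, N), -1)) = Mul(Add(-1, N), Mul(Rational(1, 2), Pow(N, -1))) = Mul(Rational(1, 2), Pow(N, -1), Add(-1, N)))
Function('t')(f) = -15 (Function('t')(f) = Add(2, Mul(-1, 17)) = Add(2, -17) = -15)
Mul(Function('M')(Function('s')(-3)), Function('t')(-6)) = Mul(Add(-2, Mul(Rational(1, 2), Pow(-3, -1), Add(-1, -3))), -15) = Mul(Add(-2, Mul(Rational(1, 2), Rational(-1, 3), -4)), -15) = Mul(Add(-2, Rational(2, 3)), -15) = Mul(Rational(-4, 3), -15) = 20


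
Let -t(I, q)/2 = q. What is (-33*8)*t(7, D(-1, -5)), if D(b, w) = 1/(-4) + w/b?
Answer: 2508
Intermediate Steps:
D(b, w) = -¼ + w/b (D(b, w) = 1*(-¼) + w/b = -¼ + w/b)
t(I, q) = -2*q
(-33*8)*t(7, D(-1, -5)) = (-33*8)*(-2*(-5 - ¼*(-1))/(-1)) = -(-528)*(-(-5 + ¼)) = -(-528)*(-1*(-19/4)) = -(-528)*19/4 = -264*(-19/2) = 2508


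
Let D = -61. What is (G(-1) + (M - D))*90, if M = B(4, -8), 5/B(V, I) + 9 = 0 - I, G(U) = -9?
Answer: 4230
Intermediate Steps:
B(V, I) = 5/(-9 - I) (B(V, I) = 5/(-9 + (0 - I)) = 5/(-9 - I))
M = -5 (M = -5/(9 - 8) = -5/1 = -5*1 = -5)
(G(-1) + (M - D))*90 = (-9 + (-5 - 1*(-61)))*90 = (-9 + (-5 + 61))*90 = (-9 + 56)*90 = 47*90 = 4230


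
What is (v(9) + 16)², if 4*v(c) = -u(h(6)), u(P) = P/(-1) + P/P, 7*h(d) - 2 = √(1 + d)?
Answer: (443 + √7)²/784 ≈ 253.32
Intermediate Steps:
h(d) = 2/7 + √(1 + d)/7
u(P) = 1 - P (u(P) = P*(-1) + 1 = -P + 1 = 1 - P)
v(c) = -5/28 + √7/28 (v(c) = (-(1 - (2/7 + √(1 + 6)/7)))/4 = (-(1 - (2/7 + √7/7)))/4 = (-(1 + (-2/7 - √7/7)))/4 = (-(5/7 - √7/7))/4 = (-5/7 + √7/7)/4 = -5/28 + √7/28)
(v(9) + 16)² = ((-5/28 + √7/28) + 16)² = (443/28 + √7/28)²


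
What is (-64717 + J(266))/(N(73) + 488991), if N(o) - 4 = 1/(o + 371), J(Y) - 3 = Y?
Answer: -28614912/217113781 ≈ -0.13180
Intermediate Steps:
J(Y) = 3 + Y
N(o) = 4 + 1/(371 + o) (N(o) = 4 + 1/(o + 371) = 4 + 1/(371 + o))
(-64717 + J(266))/(N(73) + 488991) = (-64717 + (3 + 266))/((1485 + 4*73)/(371 + 73) + 488991) = (-64717 + 269)/((1485 + 292)/444 + 488991) = -64448/((1/444)*1777 + 488991) = -64448/(1777/444 + 488991) = -64448/217113781/444 = -64448*444/217113781 = -28614912/217113781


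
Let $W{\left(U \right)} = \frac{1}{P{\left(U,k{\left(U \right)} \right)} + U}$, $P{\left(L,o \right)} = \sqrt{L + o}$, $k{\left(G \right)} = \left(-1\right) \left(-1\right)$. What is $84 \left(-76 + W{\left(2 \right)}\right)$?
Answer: $-6216 - 84 \sqrt{3} \approx -6361.5$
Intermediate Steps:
$k{\left(G \right)} = 1$
$W{\left(U \right)} = \frac{1}{U + \sqrt{1 + U}}$ ($W{\left(U \right)} = \frac{1}{\sqrt{U + 1} + U} = \frac{1}{\sqrt{1 + U} + U} = \frac{1}{U + \sqrt{1 + U}}$)
$84 \left(-76 + W{\left(2 \right)}\right) = 84 \left(-76 + \frac{1}{2 + \sqrt{1 + 2}}\right) = 84 \left(-76 + \frac{1}{2 + \sqrt{3}}\right) = -6384 + \frac{84}{2 + \sqrt{3}}$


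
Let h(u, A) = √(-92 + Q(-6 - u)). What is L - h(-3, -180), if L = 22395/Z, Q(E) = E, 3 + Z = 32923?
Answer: 4479/6584 - I*√95 ≈ 0.68029 - 9.7468*I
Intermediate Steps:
Z = 32920 (Z = -3 + 32923 = 32920)
h(u, A) = √(-98 - u) (h(u, A) = √(-92 + (-6 - u)) = √(-98 - u))
L = 4479/6584 (L = 22395/32920 = 22395*(1/32920) = 4479/6584 ≈ 0.68029)
L - h(-3, -180) = 4479/6584 - √(-98 - 1*(-3)) = 4479/6584 - √(-98 + 3) = 4479/6584 - √(-95) = 4479/6584 - I*√95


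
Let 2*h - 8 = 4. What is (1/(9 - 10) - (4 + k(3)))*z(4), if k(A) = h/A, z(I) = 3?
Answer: -21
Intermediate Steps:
h = 6 (h = 4 + (1/2)*4 = 4 + 2 = 6)
k(A) = 6/A
(1/(9 - 10) - (4 + k(3)))*z(4) = (1/(9 - 10) - (4 + 6/3))*3 = (1/(-1) - (4 + 6*(1/3)))*3 = (-1 - (4 + 2))*3 = (-1 - 1*6)*3 = (-1 - 6)*3 = -7*3 = -21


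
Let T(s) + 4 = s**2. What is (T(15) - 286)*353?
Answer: -22945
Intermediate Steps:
T(s) = -4 + s**2
(T(15) - 286)*353 = ((-4 + 15**2) - 286)*353 = ((-4 + 225) - 286)*353 = (221 - 286)*353 = -65*353 = -22945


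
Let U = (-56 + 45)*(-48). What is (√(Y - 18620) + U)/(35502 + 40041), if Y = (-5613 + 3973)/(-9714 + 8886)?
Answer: 176/25181 + I*√88640390/5212467 ≈ 0.0069894 + 0.0018062*I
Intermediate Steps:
Y = 410/207 (Y = -1640/(-828) = -1640*(-1/828) = 410/207 ≈ 1.9807)
U = 528 (U = -11*(-48) = 528)
(√(Y - 18620) + U)/(35502 + 40041) = (√(410/207 - 18620) + 528)/(35502 + 40041) = (√(-3853930/207) + 528)/75543 = (I*√88640390/69 + 528)*(1/75543) = (528 + I*√88640390/69)*(1/75543) = 176/25181 + I*√88640390/5212467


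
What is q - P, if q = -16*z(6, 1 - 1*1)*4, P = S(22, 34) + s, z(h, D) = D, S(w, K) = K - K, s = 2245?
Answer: -2245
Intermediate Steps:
S(w, K) = 0
P = 2245 (P = 0 + 2245 = 2245)
q = 0 (q = -16*(1 - 1*1)*4 = -16*(1 - 1)*4 = -16*0*4 = 0*4 = 0)
q - P = 0 - 1*2245 = 0 - 2245 = -2245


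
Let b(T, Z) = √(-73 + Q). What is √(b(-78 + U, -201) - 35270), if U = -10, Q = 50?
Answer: √(-35270 + I*√23) ≈ 0.013 + 187.8*I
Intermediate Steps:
b(T, Z) = I*√23 (b(T, Z) = √(-73 + 50) = √(-23) = I*√23)
√(b(-78 + U, -201) - 35270) = √(I*√23 - 35270) = √(-35270 + I*√23)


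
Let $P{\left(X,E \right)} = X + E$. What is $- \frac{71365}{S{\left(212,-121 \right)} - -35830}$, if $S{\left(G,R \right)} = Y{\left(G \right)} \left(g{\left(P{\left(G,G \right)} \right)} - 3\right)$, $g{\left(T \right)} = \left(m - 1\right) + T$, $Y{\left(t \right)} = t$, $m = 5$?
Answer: $- \frac{2039}{3598} \approx -0.5667$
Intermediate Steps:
$P{\left(X,E \right)} = E + X$
$g{\left(T \right)} = 4 + T$ ($g{\left(T \right)} = \left(5 - 1\right) + T = 4 + T$)
$S{\left(G,R \right)} = G \left(1 + 2 G\right)$ ($S{\left(G,R \right)} = G \left(\left(4 + \left(G + G\right)\right) - 3\right) = G \left(\left(4 + 2 G\right) - 3\right) = G \left(1 + 2 G\right)$)
$- \frac{71365}{S{\left(212,-121 \right)} - -35830} = - \frac{71365}{212 \left(1 + 2 \cdot 212\right) - -35830} = - \frac{71365}{212 \left(1 + 424\right) + 35830} = - \frac{71365}{212 \cdot 425 + 35830} = - \frac{71365}{90100 + 35830} = - \frac{71365}{125930} = \left(-71365\right) \frac{1}{125930} = - \frac{2039}{3598}$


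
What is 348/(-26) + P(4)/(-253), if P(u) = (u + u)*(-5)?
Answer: -43502/3289 ≈ -13.227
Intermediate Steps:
P(u) = -10*u (P(u) = (2*u)*(-5) = -10*u)
348/(-26) + P(4)/(-253) = 348/(-26) - 10*4/(-253) = 348*(-1/26) - 40*(-1/253) = -174/13 + 40/253 = -43502/3289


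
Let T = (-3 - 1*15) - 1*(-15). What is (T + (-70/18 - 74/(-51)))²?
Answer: 692224/23409 ≈ 29.571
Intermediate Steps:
T = -3 (T = (-3 - 15) + 15 = -18 + 15 = -3)
(T + (-70/18 - 74/(-51)))² = (-3 + (-70/18 - 74/(-51)))² = (-3 + (-70*1/18 - 74*(-1/51)))² = (-3 + (-35/9 + 74/51))² = (-3 - 373/153)² = (-832/153)² = 692224/23409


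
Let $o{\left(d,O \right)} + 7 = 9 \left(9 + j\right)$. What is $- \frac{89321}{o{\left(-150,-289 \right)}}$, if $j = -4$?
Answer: $- \frac{89321}{38} \approx -2350.6$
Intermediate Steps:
$o{\left(d,O \right)} = 38$ ($o{\left(d,O \right)} = -7 + 9 \left(9 - 4\right) = -7 + 9 \cdot 5 = -7 + 45 = 38$)
$- \frac{89321}{o{\left(-150,-289 \right)}} = - \frac{89321}{38}$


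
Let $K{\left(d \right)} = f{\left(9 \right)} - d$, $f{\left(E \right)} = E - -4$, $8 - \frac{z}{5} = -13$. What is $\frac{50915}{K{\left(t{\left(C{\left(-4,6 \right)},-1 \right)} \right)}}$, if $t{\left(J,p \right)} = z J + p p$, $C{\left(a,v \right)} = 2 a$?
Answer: $\frac{50915}{852} \approx 59.759$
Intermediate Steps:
$z = 105$ ($z = 40 - -65 = 40 + 65 = 105$)
$f{\left(E \right)} = 4 + E$ ($f{\left(E \right)} = E + 4 = 4 + E$)
$t{\left(J,p \right)} = p^{2} + 105 J$ ($t{\left(J,p \right)} = 105 J + p p = 105 J + p^{2} = p^{2} + 105 J$)
$K{\left(d \right)} = 13 - d$ ($K{\left(d \right)} = \left(4 + 9\right) - d = 13 - d$)
$\frac{50915}{K{\left(t{\left(C{\left(-4,6 \right)},-1 \right)} \right)}} = \frac{50915}{13 - \left(\left(-1\right)^{2} + 105 \cdot 2 \left(-4\right)\right)} = \frac{50915}{13 - \left(1 + 105 \left(-8\right)\right)} = \frac{50915}{13 - \left(1 - 840\right)} = \frac{50915}{13 - -839} = \frac{50915}{13 + 839} = \frac{50915}{852}$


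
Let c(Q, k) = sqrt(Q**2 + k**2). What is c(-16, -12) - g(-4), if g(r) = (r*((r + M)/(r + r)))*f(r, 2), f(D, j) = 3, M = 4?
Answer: 20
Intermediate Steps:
g(r) = 6 + 3*r/2 (g(r) = (r*((r + 4)/(r + r)))*3 = (r*((4 + r)/((2*r))))*3 = (r*((4 + r)*(1/(2*r))))*3 = (r*((4 + r)/(2*r)))*3 = (2 + r/2)*3 = 6 + 3*r/2)
c(-16, -12) - g(-4) = sqrt((-16)**2 + (-12)**2) - (6 + (3/2)*(-4)) = sqrt(256 + 144) - (6 - 6) = sqrt(400) - 1*0 = 20 + 0 = 20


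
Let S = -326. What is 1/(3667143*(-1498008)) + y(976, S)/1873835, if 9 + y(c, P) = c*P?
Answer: -349584103606525495/2058748617253583448 ≈ -0.16980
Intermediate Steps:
y(c, P) = -9 + P*c (y(c, P) = -9 + c*P = -9 + P*c)
1/(3667143*(-1498008)) + y(976, S)/1873835 = 1/(3667143*(-1498008)) + (-9 - 326*976)/1873835 = (1/3667143)*(-1/1498008) + (-9 - 318176)*(1/1873835) = -1/5493409551144 - 318185*1/1873835 = -1/5493409551144 - 63637/374767 = -349584103606525495/2058748617253583448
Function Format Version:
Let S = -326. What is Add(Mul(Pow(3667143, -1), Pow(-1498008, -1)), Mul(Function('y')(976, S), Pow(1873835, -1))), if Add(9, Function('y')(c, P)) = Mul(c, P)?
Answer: Rational(-349584103606525495, 2058748617253583448) ≈ -0.16980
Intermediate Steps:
Function('y')(c, P) = Add(-9, Mul(P, c)) (Function('y')(c, P) = Add(-9, Mul(c, P)) = Add(-9, Mul(P, c)))
Add(Mul(Pow(3667143, -1), Pow(-1498008, -1)), Mul(Function('y')(976, S), Pow(1873835, -1))) = Add(Mul(Pow(3667143, -1), Pow(-1498008, -1)), Mul(Add(-9, Mul(-326, 976)), Pow(1873835, -1))) = Add(Mul(Rational(1, 3667143), Rational(-1, 1498008)), Mul(Add(-9, -318176), Rational(1, 1873835))) = Add(Rational(-1, 5493409551144), Mul(-318185, Rational(1, 1873835))) = Add(Rational(-1, 5493409551144), Rational(-63637, 374767)) = Rational(-349584103606525495, 2058748617253583448)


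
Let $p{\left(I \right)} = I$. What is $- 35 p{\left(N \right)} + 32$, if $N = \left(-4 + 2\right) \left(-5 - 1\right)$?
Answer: $-388$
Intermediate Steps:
$N = 12$ ($N = \left(-2\right) \left(-6\right) = 12$)
$- 35 p{\left(N \right)} + 32 = \left(-35\right) 12 + 32 = -420 + 32 = -388$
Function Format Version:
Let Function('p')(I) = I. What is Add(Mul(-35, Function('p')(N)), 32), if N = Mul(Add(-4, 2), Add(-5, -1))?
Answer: -388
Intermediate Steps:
N = 12 (N = Mul(-2, -6) = 12)
Add(Mul(-35, Function('p')(N)), 32) = Add(Mul(-35, 12), 32) = Add(-420, 32) = -388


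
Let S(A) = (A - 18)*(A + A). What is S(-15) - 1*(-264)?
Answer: 1254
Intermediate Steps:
S(A) = 2*A*(-18 + A) (S(A) = (-18 + A)*(2*A) = 2*A*(-18 + A))
S(-15) - 1*(-264) = 2*(-15)*(-18 - 15) - 1*(-264) = 2*(-15)*(-33) + 264 = 990 + 264 = 1254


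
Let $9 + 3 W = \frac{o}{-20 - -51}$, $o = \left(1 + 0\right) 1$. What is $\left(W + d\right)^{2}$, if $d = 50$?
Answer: $\frac{19114384}{8649} \approx 2210.0$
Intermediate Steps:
$o = 1$ ($o = 1 \cdot 1 = 1$)
$W = - \frac{278}{93}$ ($W = -3 + \frac{1 \frac{1}{-20 - -51}}{3} = -3 + \frac{1 \frac{1}{-20 + 51}}{3} = -3 + \frac{1 \cdot \frac{1}{31}}{3} = -3 + \frac{1}{3} \cdot \frac{1}{31} = -3 + \frac{1}{93} = - \frac{278}{93} \approx -2.9892$)
$\left(W + d\right)^{2} = \left(- \frac{278}{93} + 50\right)^{2} = \left(\frac{4372}{93}\right)^{2} = \frac{19114384}{8649}$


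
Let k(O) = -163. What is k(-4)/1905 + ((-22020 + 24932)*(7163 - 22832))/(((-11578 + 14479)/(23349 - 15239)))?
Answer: -234978015138421/1842135 ≈ -1.2756e+8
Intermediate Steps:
k(-4)/1905 + ((-22020 + 24932)*(7163 - 22832))/(((-11578 + 14479)/(23349 - 15239))) = -163/1905 + ((-22020 + 24932)*(7163 - 22832))/(((-11578 + 14479)/(23349 - 15239))) = -163*1/1905 + (2912*(-15669))/((2901/8110)) = -163/1905 - 45628128/(2901*(1/8110)) = -163/1905 - 45628128/2901/8110 = -163/1905 - 45628128*8110/2901 = -163/1905 - 123348039360/967 = -234978015138421/1842135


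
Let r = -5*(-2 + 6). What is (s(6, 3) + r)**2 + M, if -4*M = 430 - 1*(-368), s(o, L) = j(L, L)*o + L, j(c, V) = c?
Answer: -397/2 ≈ -198.50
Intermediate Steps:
s(o, L) = L + L*o (s(o, L) = L*o + L = L + L*o)
r = -20 (r = -5*4 = -20)
M = -399/2 (M = -(430 - 1*(-368))/4 = -(430 + 368)/4 = -1/4*798 = -399/2 ≈ -199.50)
(s(6, 3) + r)**2 + M = (3*(1 + 6) - 20)**2 - 399/2 = (3*7 - 20)**2 - 399/2 = (21 - 20)**2 - 399/2 = 1**2 - 399/2 = 1 - 399/2 = -397/2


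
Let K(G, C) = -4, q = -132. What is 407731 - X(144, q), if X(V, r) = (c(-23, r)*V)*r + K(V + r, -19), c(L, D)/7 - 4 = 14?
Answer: 2802743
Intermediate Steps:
c(L, D) = 126 (c(L, D) = 28 + 7*14 = 28 + 98 = 126)
X(V, r) = -4 + 126*V*r (X(V, r) = (126*V)*r - 4 = 126*V*r - 4 = -4 + 126*V*r)
407731 - X(144, q) = 407731 - (-4 + 126*144*(-132)) = 407731 - (-4 - 2395008) = 407731 - 1*(-2395012) = 407731 + 2395012 = 2802743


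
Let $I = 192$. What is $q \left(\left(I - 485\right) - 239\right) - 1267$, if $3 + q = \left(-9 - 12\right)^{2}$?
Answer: $-234283$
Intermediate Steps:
$q = 438$ ($q = -3 + \left(-9 - 12\right)^{2} = -3 + \left(-21\right)^{2} = -3 + 441 = 438$)
$q \left(\left(I - 485\right) - 239\right) - 1267 = 438 \left(\left(192 - 485\right) - 239\right) - 1267 = 438 \left(-293 - 239\right) - 1267 = 438 \left(-532\right) - 1267 = -233016 - 1267 = -234283$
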